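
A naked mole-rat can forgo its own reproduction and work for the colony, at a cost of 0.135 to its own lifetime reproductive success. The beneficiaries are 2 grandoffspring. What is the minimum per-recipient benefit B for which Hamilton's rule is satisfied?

0.27

r to a grandoffspring = 0.25 (two parent–offspring links: r = (1/2)^2 = 1/4).
Hamilton's rule with n recipients of equal r: n·r·B > C, so B > C/(n·r) = 0.135/(2·0.25) = 0.27.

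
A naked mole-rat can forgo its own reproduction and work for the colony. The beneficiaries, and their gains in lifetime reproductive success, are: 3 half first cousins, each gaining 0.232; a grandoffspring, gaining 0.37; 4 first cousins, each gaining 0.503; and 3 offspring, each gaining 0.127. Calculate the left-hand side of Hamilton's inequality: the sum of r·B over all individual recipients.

0.578

r to a half first cousin = 1/16 (half first cousins share one grandparent — one path of length 4: r = (1/2)^4 = 1/16).
r to a grandoffspring = 1/4 (two parent–offspring links: r = (1/2)^2 = 1/4).
r to a first cousin = 1/8 (first cousins share one grandparent pair — two paths of length 4: r = 2·(1/2)^4 = 1/8).
r to an offspring = 1/2 (one parent–offspring link: r = (1/2)^1 = 1/2).
Summing one r·B term per recipient: 3·0.0625·0.232 + 1·0.25·0.37 + 4·0.125·0.503 + 3·0.5·0.127 = 0.578.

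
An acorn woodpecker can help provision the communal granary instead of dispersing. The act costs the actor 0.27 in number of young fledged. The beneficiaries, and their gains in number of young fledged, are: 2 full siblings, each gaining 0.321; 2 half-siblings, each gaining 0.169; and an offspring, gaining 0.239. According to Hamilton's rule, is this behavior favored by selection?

Hamilton's rule: the trait is favored when the sum of r·B over every recipient exceeds the actor's cost C.
r to a full sibling = 1/2 (full sibs share both parents — two paths of length 2: r = 2·(1/2)^2 = 1/2).
r to a half-sibling = 0.25 (half-sibs share one parent — one path of length 2: r = (1/2)^2 = 1/4).
r to an offspring = 1/2 (one parent–offspring link: r = (1/2)^1 = 1/2).
Summing one r·B term per recipient: 2·0.5·0.321 + 2·0.25·0.169 + 1·0.5·0.239 = 0.525.
0.525 > 0.27: the indirect benefit exceeds the cost.

Yes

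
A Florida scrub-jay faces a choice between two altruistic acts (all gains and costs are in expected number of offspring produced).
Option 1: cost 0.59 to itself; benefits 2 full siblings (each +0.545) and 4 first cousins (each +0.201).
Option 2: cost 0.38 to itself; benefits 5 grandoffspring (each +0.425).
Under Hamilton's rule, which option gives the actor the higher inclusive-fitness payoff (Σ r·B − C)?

Option 1: r to a full sibling = 0.5.
Option 1: r to a first cousin = 0.125.
Option 1: Σ r·B − C = (2·0.5·0.545 + 4·0.125·0.201) − 0.59 = 0.0555.
Option 2: r to a grandoffspring = 0.25.
Option 2: Σ r·B − C = (5·0.25·0.425) − 0.38 = 0.15125.
Option 2 has the higher net inclusive-fitness payoff.

Option 2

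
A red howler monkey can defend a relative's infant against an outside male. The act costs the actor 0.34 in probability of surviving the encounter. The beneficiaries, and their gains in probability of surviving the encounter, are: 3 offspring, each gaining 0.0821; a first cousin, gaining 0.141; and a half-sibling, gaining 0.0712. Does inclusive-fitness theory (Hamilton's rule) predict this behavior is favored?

Hamilton's rule: the trait is favored when the sum of r·B over every recipient exceeds the actor's cost C.
r to an offspring = 1/2 (one parent–offspring link: r = (1/2)^1 = 1/2).
r to a first cousin = 1/8 (first cousins share one grandparent pair — two paths of length 4: r = 2·(1/2)^4 = 1/8).
r to a half-sibling = 1/4 (half-sibs share one parent — one path of length 2: r = (1/2)^2 = 1/4).
Summing one r·B term per recipient: 3·0.5·0.0821 + 1·0.125·0.141 + 1·0.25·0.0712 = 0.158575.
0.158575 < 0.34: the indirect benefit is less than the cost.

No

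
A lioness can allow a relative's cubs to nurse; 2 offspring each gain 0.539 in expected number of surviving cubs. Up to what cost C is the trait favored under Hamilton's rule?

r to an offspring = 0.5 (one parent–offspring link: r = (1/2)^1 = 1/2).
Hamilton's rule: n·r·B > C, so the trait is favored while C < n·r·B = 2·0.5·0.539 = 0.539.

0.539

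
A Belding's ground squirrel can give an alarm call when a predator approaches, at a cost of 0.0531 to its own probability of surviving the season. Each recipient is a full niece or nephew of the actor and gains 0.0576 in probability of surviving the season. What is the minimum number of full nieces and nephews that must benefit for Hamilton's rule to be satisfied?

r to a full niece or nephew = 0.25 (full aunt/uncle↔niece/nephew: two paths of length 3 through the shared grandparent pair: r = 2·(1/2)^3 = 1/4).
Hamilton's rule: n·r·B > C  ⇒  n > C/(r·B) = 0.0531/(0.25·0.0576) = 3.688.
The smallest integer exceeding 3.688 is 4.

4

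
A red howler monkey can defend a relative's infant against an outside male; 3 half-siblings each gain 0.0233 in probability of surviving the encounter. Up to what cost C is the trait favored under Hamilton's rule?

r to a half-sibling = 1/4 (half-sibs share one parent — one path of length 2: r = (1/2)^2 = 1/4).
Hamilton's rule: n·r·B > C, so the trait is favored while C < n·r·B = 3·0.25·0.0233 = 0.017475.

0.017475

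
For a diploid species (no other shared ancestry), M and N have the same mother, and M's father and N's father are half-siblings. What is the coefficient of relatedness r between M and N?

Relatedness sums over independent paths through distinct common ancestors.
M and N are related in two ways: half-sibs through their shared mother (r = 1/4) and half first cousins through their fathers (r = 1/16).
r = 1/4 + 1/16 = 5/16 = 0.3125.

0.3125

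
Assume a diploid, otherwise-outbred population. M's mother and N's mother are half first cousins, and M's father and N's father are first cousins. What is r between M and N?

0.046875

With two independent routes of shared ancestry, r is the sum of the two contributions.
M and N are related in two ways: half second cousins through their mothers (r = 1/64) and second cousins through their fathers (r = 1/32).
r = 1/64 + 1/32 = 3/64 = 0.046875.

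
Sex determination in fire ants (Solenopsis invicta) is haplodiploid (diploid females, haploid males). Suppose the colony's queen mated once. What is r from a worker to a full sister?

Haplodiploid full sisters inherit their father's entire haploid genome identically (contributing 1/2) and on average half of their mother's contribution (1/2 · 1/2 = 1/4); r = 1/2 + 1/4 = 3/4.

0.75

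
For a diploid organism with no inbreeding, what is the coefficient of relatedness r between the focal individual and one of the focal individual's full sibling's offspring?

Each parent–offspring link contributes a factor of 1/2, and independent paths through distinct common ancestors add.
Full aunt/uncle↔niece/nephew: two paths of length 3 through the shared grandparent pair: r = 2·(1/2)^3 = 1/4.

0.25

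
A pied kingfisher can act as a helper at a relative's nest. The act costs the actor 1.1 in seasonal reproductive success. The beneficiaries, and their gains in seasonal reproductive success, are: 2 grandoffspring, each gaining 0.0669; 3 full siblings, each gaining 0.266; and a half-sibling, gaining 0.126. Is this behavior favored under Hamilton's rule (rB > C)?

Hamilton's rule: the trait is favored when the sum of r·B over every recipient exceeds the actor's cost C.
r to a grandoffspring = 1/4 (two parent–offspring links: r = (1/2)^2 = 1/4).
r to a full sibling = 1/2 (full sibs share both parents — two paths of length 2: r = 2·(1/2)^2 = 1/2).
r to a half-sibling = 0.25 (half-sibs share one parent — one path of length 2: r = (1/2)^2 = 1/4).
Summing one r·B term per recipient: 2·0.25·0.0669 + 3·0.5·0.266 + 1·0.25·0.126 = 0.46395.
0.46395 < 1.1: the indirect benefit is less than the cost.

No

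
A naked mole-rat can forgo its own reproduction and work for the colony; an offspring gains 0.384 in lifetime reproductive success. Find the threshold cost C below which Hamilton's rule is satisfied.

r to an offspring = 0.5 (one parent–offspring link: r = (1/2)^1 = 1/2).
Hamilton's rule: n·r·B > C, so the trait is favored while C < n·r·B = 1·0.5·0.384 = 0.192.

0.192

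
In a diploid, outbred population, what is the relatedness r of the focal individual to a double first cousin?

0.25

Double first cousins share both grandparent pairs — four paths of length 4: r = 4·(1/2)^4 = 1/4.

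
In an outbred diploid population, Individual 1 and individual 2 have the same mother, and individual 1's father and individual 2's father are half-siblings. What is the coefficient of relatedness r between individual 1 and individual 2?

0.3125

Relatedness sums over independent paths through distinct common ancestors.
Individual 1 and individual 2 are related in two ways: half-sibs through their shared mother (r = 1/4) and half first cousins through their fathers (r = 1/16).
r = 1/4 + 1/16 = 0.3125.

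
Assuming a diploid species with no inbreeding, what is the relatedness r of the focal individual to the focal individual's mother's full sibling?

0.25

Each parent–offspring link contributes a factor of 1/2, and independent paths through distinct common ancestors add.
Full aunt/uncle↔niece/nephew: two paths of length 3 through the shared grandparent pair: r = 2·(1/2)^3 = 1/4.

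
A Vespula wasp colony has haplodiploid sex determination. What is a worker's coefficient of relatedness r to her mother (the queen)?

0.5

One meiotic link between diploid queen and diploid daughter: r = 1/2.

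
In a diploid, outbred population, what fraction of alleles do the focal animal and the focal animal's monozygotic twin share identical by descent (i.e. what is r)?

1

Each parent–offspring link contributes a factor of 1/2, and independent paths through distinct common ancestors add.
Monozygotic twins share every allele identical by descent: r = 1.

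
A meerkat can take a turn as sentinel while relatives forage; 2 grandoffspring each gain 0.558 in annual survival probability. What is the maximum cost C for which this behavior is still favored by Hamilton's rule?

r to a grandoffspring = 1/4 (two parent–offspring links: r = (1/2)^2 = 1/4).
Hamilton's rule: n·r·B > C, so the trait is favored while C < n·r·B = 2·0.25·0.558 = 0.279.

0.279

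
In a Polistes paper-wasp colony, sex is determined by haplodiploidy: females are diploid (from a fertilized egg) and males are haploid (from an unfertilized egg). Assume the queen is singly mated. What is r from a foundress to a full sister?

Haplodiploid full sisters inherit their father's entire haploid genome identically (contributing 1/2) and on average half of their mother's contribution (1/2 · 1/2 = 1/4); r = 1/2 + 1/4 = 3/4.

0.75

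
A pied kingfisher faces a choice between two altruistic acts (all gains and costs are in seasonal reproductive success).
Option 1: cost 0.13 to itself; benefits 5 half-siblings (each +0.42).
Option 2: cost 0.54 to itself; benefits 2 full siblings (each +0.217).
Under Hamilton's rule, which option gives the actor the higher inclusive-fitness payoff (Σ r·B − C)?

Option 1

Option 1: r to a half-sibling = 0.25.
Option 1: Σ r·B − C = (5·0.25·0.42) − 0.13 = 0.395.
Option 2: r to a full sibling = 0.5.
Option 2: Σ r·B − C = (2·0.5·0.217) − 0.54 = -0.323.
Option 1 has the higher net inclusive-fitness payoff.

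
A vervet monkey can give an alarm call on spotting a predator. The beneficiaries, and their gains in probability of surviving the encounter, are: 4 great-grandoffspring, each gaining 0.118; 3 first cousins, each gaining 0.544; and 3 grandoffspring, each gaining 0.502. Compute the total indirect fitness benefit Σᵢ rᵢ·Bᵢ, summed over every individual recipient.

0.6395

r to a great-grandoffspring = 1/8 (three parent–offspring links: r = (1/2)^3 = 1/8).
r to a first cousin = 1/8 (first cousins share one grandparent pair — two paths of length 4: r = 2·(1/2)^4 = 1/8).
r to a grandoffspring = 0.25 (two parent–offspring links: r = (1/2)^2 = 1/4).
Summing one r·B term per recipient: 4·0.125·0.118 + 3·0.125·0.544 + 3·0.25·0.502 = 0.6395.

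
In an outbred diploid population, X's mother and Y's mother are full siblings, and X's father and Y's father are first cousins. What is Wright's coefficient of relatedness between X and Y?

0.15625

Wright's path rule: contributions from independent ancestry routes add.
X and Y are related in two ways: first cousins through their mothers (r = 1/8) and second cousins through their fathers (r = 1/32).
r = 1/8 + 1/32 = 5/32 = 0.15625.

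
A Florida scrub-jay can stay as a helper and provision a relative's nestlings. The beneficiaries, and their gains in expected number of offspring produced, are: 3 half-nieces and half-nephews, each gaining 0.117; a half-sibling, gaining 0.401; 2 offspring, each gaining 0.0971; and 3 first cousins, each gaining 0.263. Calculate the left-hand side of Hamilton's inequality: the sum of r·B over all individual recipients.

r to a half-niece or half-nephew = 0.125 (half-aunt/uncle↔niece/nephew: one path of length 3: r = (1/2)^3 = 1/8).
r to a half-sibling = 1/4 (half-sibs share one parent — one path of length 2: r = (1/2)^2 = 1/4).
r to an offspring = 1/2 (one parent–offspring link: r = (1/2)^1 = 1/2).
r to a first cousin = 0.125 (first cousins share one grandparent pair — two paths of length 4: r = 2·(1/2)^4 = 1/8).
Summing one r·B term per recipient: 3·0.125·0.117 + 1·0.25·0.401 + 2·0.5·0.0971 + 3·0.125·0.263 = 0.33985.

0.33985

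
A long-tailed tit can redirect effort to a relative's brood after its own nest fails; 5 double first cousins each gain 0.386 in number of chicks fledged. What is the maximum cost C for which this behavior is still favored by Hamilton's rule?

r to a double first cousin = 1/4 (double first cousins share both grandparent pairs — four paths of length 4: r = 4·(1/2)^4 = 1/4).
Hamilton's rule: n·r·B > C, so the trait is favored while C < n·r·B = 5·0.25·0.386 = 0.4825.

0.4825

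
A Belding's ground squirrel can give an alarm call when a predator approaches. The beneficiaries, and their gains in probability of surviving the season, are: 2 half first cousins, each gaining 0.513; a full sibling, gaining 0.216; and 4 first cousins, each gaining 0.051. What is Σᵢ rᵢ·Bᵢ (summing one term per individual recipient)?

0.197625

r to a half first cousin = 1/16 (half first cousins share one grandparent — one path of length 4: r = (1/2)^4 = 1/16).
r to a full sibling = 0.5 (full sibs share both parents — two paths of length 2: r = 2·(1/2)^2 = 1/2).
r to a first cousin = 0.125 (first cousins share one grandparent pair — two paths of length 4: r = 2·(1/2)^4 = 1/8).
Summing one r·B term per recipient: 2·0.0625·0.513 + 1·0.5·0.216 + 4·0.125·0.051 = 0.197625.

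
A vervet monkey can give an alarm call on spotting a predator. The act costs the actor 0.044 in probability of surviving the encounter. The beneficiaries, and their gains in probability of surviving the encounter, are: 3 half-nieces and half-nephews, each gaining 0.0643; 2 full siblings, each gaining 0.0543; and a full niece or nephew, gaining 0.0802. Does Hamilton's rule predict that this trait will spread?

Yes

Hamilton's rule: the trait is favored when the sum of r·B over every recipient exceeds the actor's cost C.
r to a half-niece or half-nephew = 1/8 (half-aunt/uncle↔niece/nephew: one path of length 3: r = (1/2)^3 = 1/8).
r to a full sibling = 0.5 (full sibs share both parents — two paths of length 2: r = 2·(1/2)^2 = 1/2).
r to a full niece or nephew = 0.25 (full aunt/uncle↔niece/nephew: two paths of length 3 through the shared grandparent pair: r = 2·(1/2)^3 = 1/4).
Summing one r·B term per recipient: 3·0.125·0.0643 + 2·0.5·0.0543 + 1·0.25·0.0802 = 0.0984625.
0.0984625 > 0.044: the indirect benefit exceeds the cost.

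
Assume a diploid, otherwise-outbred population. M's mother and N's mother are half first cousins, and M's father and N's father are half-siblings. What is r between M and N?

Relatedness sums over independent paths through distinct common ancestors.
M and N are related in two ways: half second cousins through their mothers (r = 1/64) and half first cousins through their fathers (r = 1/16).
r = 1/64 + 1/16 = 0.078125.

0.078125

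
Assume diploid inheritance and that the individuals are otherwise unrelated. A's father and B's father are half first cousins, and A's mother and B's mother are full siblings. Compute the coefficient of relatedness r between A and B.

0.140625

Wright's path rule: contributions from independent ancestry routes add.
A and B are related in two ways: half second cousins through their fathers (r = 1/64) and first cousins through their mothers (r = 1/8).
r = 1/64 + 1/8 = 9/64 = 0.140625.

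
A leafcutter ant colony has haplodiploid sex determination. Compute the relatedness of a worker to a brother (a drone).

Her haploid brother carries none of their father's genes and a random half of their mother's genome; that half matches the maternal half of her own genome with probability 1/2: r = 1/2 · 1/2 = 1/4.

0.25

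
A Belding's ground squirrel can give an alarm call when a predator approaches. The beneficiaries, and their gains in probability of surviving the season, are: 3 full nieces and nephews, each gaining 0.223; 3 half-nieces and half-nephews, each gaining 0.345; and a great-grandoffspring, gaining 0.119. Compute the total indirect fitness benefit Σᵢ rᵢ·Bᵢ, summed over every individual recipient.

r to a full niece or nephew = 1/4 (full aunt/uncle↔niece/nephew: two paths of length 3 through the shared grandparent pair: r = 2·(1/2)^3 = 1/4).
r to a half-niece or half-nephew = 0.125 (half-aunt/uncle↔niece/nephew: one path of length 3: r = (1/2)^3 = 1/8).
r to a great-grandoffspring = 1/8 (three parent–offspring links: r = (1/2)^3 = 1/8).
Summing one r·B term per recipient: 3·0.25·0.223 + 3·0.125·0.345 + 1·0.125·0.119 = 0.3115.

0.3115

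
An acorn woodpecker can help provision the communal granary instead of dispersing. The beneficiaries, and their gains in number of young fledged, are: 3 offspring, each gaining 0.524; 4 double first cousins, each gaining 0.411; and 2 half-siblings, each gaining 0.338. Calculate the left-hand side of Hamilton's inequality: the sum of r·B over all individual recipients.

1.366

r to an offspring = 1/2 (one parent–offspring link: r = (1/2)^1 = 1/2).
r to a double first cousin = 1/4 (double first cousins share both grandparent pairs — four paths of length 4: r = 4·(1/2)^4 = 1/4).
r to a half-sibling = 1/4 (half-sibs share one parent — one path of length 2: r = (1/2)^2 = 1/4).
Summing one r·B term per recipient: 3·0.5·0.524 + 4·0.25·0.411 + 2·0.25·0.338 = 1.366.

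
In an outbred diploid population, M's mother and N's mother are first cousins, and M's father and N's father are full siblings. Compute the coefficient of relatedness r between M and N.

With two independent routes of shared ancestry, r is the sum of the two contributions.
M and N are related in two ways: second cousins through their mothers (r = 1/32) and first cousins through their fathers (r = 1/8).
r = 1/32 + 1/8 = 5/32 = 0.15625.

0.15625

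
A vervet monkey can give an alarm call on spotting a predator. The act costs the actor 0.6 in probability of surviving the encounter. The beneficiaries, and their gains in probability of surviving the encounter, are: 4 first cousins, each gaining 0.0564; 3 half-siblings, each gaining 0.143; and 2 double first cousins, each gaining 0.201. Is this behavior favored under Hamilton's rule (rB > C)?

No

Hamilton's rule: the trait is favored when the sum of r·B over every recipient exceeds the actor's cost C.
r to a first cousin = 1/8 (first cousins share one grandparent pair — two paths of length 4: r = 2·(1/2)^4 = 1/8).
r to a half-sibling = 0.25 (half-sibs share one parent — one path of length 2: r = (1/2)^2 = 1/4).
r to a double first cousin = 1/4 (double first cousins share both grandparent pairs — four paths of length 4: r = 4·(1/2)^4 = 1/4).
Summing one r·B term per recipient: 4·0.125·0.0564 + 3·0.25·0.143 + 2·0.25·0.201 = 0.23595.
0.23595 < 0.6: the indirect benefit is less than the cost.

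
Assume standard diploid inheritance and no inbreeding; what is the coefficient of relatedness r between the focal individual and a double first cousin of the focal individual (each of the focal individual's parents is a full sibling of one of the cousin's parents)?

0.25

Each parent–offspring link contributes a factor of 1/2, and independent paths through distinct common ancestors add.
Double first cousins share both grandparent pairs — four paths of length 4: r = 4·(1/2)^4 = 1/4.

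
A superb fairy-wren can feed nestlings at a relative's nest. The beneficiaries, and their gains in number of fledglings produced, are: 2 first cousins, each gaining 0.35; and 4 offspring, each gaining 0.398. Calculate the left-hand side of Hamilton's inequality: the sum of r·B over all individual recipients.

r to a first cousin = 0.125 (first cousins share one grandparent pair — two paths of length 4: r = 2·(1/2)^4 = 1/8).
r to an offspring = 0.5 (one parent–offspring link: r = (1/2)^1 = 1/2).
Summing one r·B term per recipient: 2·0.125·0.35 + 4·0.5·0.398 = 0.8835.

0.8835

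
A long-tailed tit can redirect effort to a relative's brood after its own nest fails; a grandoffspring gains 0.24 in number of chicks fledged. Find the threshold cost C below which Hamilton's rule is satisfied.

r to a grandoffspring = 0.25 (two parent–offspring links: r = (1/2)^2 = 1/4).
Hamilton's rule: n·r·B > C, so the trait is favored while C < n·r·B = 1·0.25·0.24 = 0.06.

0.06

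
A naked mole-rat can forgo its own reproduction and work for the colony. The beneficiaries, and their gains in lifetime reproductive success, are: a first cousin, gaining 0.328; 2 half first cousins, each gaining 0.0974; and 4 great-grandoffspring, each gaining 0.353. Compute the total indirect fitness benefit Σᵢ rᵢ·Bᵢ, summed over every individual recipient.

0.229675

r to a first cousin = 0.125 (first cousins share one grandparent pair — two paths of length 4: r = 2·(1/2)^4 = 1/8).
r to a half first cousin = 1/16 (half first cousins share one grandparent — one path of length 4: r = (1/2)^4 = 1/16).
r to a great-grandoffspring = 1/8 (three parent–offspring links: r = (1/2)^3 = 1/8).
Summing one r·B term per recipient: 1·0.125·0.328 + 2·0.0625·0.0974 + 4·0.125·0.353 = 0.229675.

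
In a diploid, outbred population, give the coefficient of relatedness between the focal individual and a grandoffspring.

Each parent–offspring link contributes a factor of 1/2, and independent paths through distinct common ancestors add.
Two parent–offspring links: r = (1/2)^2 = 1/4.

0.25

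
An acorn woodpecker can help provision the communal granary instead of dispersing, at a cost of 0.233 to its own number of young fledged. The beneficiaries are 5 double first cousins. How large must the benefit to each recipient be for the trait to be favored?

0.1864

r to a double first cousin = 1/4 (double first cousins share both grandparent pairs — four paths of length 4: r = 4·(1/2)^4 = 1/4).
Hamilton's rule with n recipients of equal r: n·r·B > C, so B > C/(n·r) = 0.233/(5·0.25) = 0.1864.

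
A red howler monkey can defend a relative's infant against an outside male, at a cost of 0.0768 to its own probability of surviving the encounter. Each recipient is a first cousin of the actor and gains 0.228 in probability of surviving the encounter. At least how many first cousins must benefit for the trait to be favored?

3

r to a first cousin = 0.125 (first cousins share one grandparent pair — two paths of length 4: r = 2·(1/2)^4 = 1/8).
Hamilton's rule: n·r·B > C  ⇒  n > C/(r·B) = 0.0768/(0.125·0.228) = 2.695.
The smallest integer exceeding 2.695 is 3.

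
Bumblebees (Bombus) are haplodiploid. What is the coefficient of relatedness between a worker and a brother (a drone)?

0.25

Her haploid brother carries none of their father's genes and a random half of their mother's genome; that half matches the maternal half of her own genome with probability 1/2: r = 1/2 · 1/2 = 1/4.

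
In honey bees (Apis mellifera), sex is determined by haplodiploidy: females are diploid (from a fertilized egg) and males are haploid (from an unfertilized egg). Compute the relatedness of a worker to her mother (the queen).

0.5

One meiotic link between diploid queen and diploid daughter: r = 1/2.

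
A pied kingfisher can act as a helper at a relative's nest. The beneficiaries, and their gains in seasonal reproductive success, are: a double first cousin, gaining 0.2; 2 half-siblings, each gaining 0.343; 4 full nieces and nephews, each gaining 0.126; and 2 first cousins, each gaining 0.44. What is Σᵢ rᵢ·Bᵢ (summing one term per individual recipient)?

r to a double first cousin = 1/4 (double first cousins share both grandparent pairs — four paths of length 4: r = 4·(1/2)^4 = 1/4).
r to a half-sibling = 1/4 (half-sibs share one parent — one path of length 2: r = (1/2)^2 = 1/4).
r to a full niece or nephew = 1/4 (full aunt/uncle↔niece/nephew: two paths of length 3 through the shared grandparent pair: r = 2·(1/2)^3 = 1/4).
r to a first cousin = 0.125 (first cousins share one grandparent pair — two paths of length 4: r = 2·(1/2)^4 = 1/8).
Summing one r·B term per recipient: 1·0.25·0.2 + 2·0.25·0.343 + 4·0.25·0.126 + 2·0.125·0.44 = 0.4575.

0.4575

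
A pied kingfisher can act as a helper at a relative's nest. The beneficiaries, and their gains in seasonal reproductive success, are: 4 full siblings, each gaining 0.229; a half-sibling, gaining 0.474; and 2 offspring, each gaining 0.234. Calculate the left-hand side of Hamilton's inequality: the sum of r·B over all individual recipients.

r to a full sibling = 0.5 (full sibs share both parents — two paths of length 2: r = 2·(1/2)^2 = 1/2).
r to a half-sibling = 0.25 (half-sibs share one parent — one path of length 2: r = (1/2)^2 = 1/4).
r to an offspring = 0.5 (one parent–offspring link: r = (1/2)^1 = 1/2).
Summing one r·B term per recipient: 4·0.5·0.229 + 1·0.25·0.474 + 2·0.5·0.234 = 0.8105.

0.8105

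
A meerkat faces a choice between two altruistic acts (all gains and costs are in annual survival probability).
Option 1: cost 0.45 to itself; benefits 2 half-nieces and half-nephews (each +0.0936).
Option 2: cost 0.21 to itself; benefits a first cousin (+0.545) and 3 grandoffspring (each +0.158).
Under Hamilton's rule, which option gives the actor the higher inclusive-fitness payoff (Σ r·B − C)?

Option 2

Option 1: r to a half-niece or half-nephew = 0.125.
Option 1: Σ r·B − C = (2·0.125·0.0936) − 0.45 = -0.4266.
Option 2: r to a first cousin = 0.125.
Option 2: r to a grandoffspring = 0.25.
Option 2: Σ r·B − C = (1·0.125·0.545 + 3·0.25·0.158) − 0.21 = -0.023375.
Option 2 has the higher net inclusive-fitness payoff.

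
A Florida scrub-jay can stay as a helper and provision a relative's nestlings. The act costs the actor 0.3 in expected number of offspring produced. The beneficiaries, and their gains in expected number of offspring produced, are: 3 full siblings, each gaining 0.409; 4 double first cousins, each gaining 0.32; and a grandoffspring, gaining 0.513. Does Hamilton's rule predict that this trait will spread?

Yes

Hamilton's rule: the trait is favored when the sum of r·B over every recipient exceeds the actor's cost C.
r to a full sibling = 1/2 (full sibs share both parents — two paths of length 2: r = 2·(1/2)^2 = 1/2).
r to a double first cousin = 0.25 (double first cousins share both grandparent pairs — four paths of length 4: r = 4·(1/2)^4 = 1/4).
r to a grandoffspring = 1/4 (two parent–offspring links: r = (1/2)^2 = 1/4).
Summing one r·B term per recipient: 3·0.5·0.409 + 4·0.25·0.32 + 1·0.25·0.513 = 1.06175.
1.06175 > 0.3: the indirect benefit exceeds the cost.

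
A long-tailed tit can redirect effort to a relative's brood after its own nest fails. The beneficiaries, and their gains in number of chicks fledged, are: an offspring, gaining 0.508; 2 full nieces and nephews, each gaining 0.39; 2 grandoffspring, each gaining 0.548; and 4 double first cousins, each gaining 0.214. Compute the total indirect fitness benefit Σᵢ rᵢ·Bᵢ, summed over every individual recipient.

r to an offspring = 1/2 (one parent–offspring link: r = (1/2)^1 = 1/2).
r to a full niece or nephew = 1/4 (full aunt/uncle↔niece/nephew: two paths of length 3 through the shared grandparent pair: r = 2·(1/2)^3 = 1/4).
r to a grandoffspring = 0.25 (two parent–offspring links: r = (1/2)^2 = 1/4).
r to a double first cousin = 0.25 (double first cousins share both grandparent pairs — four paths of length 4: r = 4·(1/2)^4 = 1/4).
Summing one r·B term per recipient: 1·0.5·0.508 + 2·0.25·0.39 + 2·0.25·0.548 + 4·0.25·0.214 = 0.937.

0.937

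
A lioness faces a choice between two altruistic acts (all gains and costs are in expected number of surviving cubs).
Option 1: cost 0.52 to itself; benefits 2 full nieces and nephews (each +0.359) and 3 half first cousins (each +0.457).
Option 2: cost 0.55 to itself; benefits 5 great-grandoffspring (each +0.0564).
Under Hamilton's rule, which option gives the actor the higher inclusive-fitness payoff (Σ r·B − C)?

Option 1: r to a full niece or nephew = 0.25.
Option 1: r to a half first cousin = 0.0625.
Option 1: Σ r·B − C = (2·0.25·0.359 + 3·0.0625·0.457) − 0.52 = -0.2548125.
Option 2: r to a great-grandoffspring = 0.125.
Option 2: Σ r·B − C = (5·0.125·0.0564) − 0.55 = -0.51475.
Option 1 has the higher net inclusive-fitness payoff.

Option 1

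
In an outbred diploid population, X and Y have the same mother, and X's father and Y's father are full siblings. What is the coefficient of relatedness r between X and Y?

0.375

With two independent routes of shared ancestry, r is the sum of the two contributions.
X and Y are related in two ways: half-sibs through their shared mother (r = 1/4) and first cousins through their fathers (r = 1/8).
r = 1/4 + 1/8 = 3/8 = 0.375.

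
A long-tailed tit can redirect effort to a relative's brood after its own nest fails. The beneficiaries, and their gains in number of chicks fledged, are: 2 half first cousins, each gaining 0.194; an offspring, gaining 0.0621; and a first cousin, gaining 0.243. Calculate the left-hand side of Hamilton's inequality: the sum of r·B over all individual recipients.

0.085675

r to a half first cousin = 0.0625 (half first cousins share one grandparent — one path of length 4: r = (1/2)^4 = 1/16).
r to an offspring = 1/2 (one parent–offspring link: r = (1/2)^1 = 1/2).
r to a first cousin = 1/8 (first cousins share one grandparent pair — two paths of length 4: r = 2·(1/2)^4 = 1/8).
Summing one r·B term per recipient: 2·0.0625·0.194 + 1·0.5·0.0621 + 1·0.125·0.243 = 0.085675.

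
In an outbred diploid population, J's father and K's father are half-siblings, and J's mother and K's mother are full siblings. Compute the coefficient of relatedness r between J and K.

0.1875

Relatedness sums over independent paths through distinct common ancestors.
J and K are related in two ways: half first cousins through their fathers (r = 1/16) and first cousins through their mothers (r = 1/8).
r = 1/16 + 1/8 = 3/16 = 0.1875.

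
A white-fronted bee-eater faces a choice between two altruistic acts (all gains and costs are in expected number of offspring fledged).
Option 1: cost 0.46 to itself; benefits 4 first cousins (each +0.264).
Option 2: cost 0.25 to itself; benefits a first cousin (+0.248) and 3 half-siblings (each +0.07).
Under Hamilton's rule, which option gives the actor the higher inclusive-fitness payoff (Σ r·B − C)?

Option 1: r to a first cousin = 0.125.
Option 1: Σ r·B − C = (4·0.125·0.264) − 0.46 = -0.328.
Option 2: r to a first cousin = 0.125.
Option 2: r to a half-sibling = 0.25.
Option 2: Σ r·B − C = (1·0.125·0.248 + 3·0.25·0.07) − 0.25 = -0.1665.
Option 2 has the higher net inclusive-fitness payoff.

Option 2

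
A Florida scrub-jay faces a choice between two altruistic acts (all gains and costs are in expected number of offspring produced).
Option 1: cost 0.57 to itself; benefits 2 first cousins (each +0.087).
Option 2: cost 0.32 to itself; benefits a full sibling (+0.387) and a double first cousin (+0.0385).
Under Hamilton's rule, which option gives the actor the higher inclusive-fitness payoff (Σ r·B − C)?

Option 1: r to a first cousin = 0.125.
Option 1: Σ r·B − C = (2·0.125·0.087) − 0.57 = -0.54825.
Option 2: r to a full sibling = 0.5.
Option 2: r to a double first cousin = 0.25.
Option 2: Σ r·B − C = (1·0.5·0.387 + 1·0.25·0.0385) − 0.32 = -0.116875.
Option 2 has the higher net inclusive-fitness payoff.

Option 2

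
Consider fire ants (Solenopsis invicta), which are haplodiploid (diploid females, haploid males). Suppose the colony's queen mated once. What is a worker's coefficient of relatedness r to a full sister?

0.75

Haplodiploid full sisters inherit their father's entire haploid genome identically (contributing 1/2) and on average half of their mother's contribution (1/2 · 1/2 = 1/4); r = 1/2 + 1/4 = 3/4.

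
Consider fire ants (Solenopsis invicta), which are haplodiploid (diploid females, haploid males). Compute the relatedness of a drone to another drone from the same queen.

Haploid brothers each carry a random half of the queen's diploid genome, so on average they share half: r = 1/2.

0.5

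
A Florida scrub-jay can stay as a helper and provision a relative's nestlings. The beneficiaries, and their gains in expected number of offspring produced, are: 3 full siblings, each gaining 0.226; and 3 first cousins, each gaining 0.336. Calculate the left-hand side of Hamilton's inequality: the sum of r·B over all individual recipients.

0.465

r to a full sibling = 1/2 (full sibs share both parents — two paths of length 2: r = 2·(1/2)^2 = 1/2).
r to a first cousin = 1/8 (first cousins share one grandparent pair — two paths of length 4: r = 2·(1/2)^4 = 1/8).
Summing one r·B term per recipient: 3·0.5·0.226 + 3·0.125·0.336 = 0.465.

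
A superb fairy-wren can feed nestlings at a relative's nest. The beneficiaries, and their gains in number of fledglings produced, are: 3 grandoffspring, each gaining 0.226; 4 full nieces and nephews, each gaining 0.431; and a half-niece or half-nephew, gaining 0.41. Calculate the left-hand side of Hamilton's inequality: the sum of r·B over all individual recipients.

0.65175

r to a grandoffspring = 1/4 (two parent–offspring links: r = (1/2)^2 = 1/4).
r to a full niece or nephew = 1/4 (full aunt/uncle↔niece/nephew: two paths of length 3 through the shared grandparent pair: r = 2·(1/2)^3 = 1/4).
r to a half-niece or half-nephew = 0.125 (half-aunt/uncle↔niece/nephew: one path of length 3: r = (1/2)^3 = 1/8).
Summing one r·B term per recipient: 3·0.25·0.226 + 4·0.25·0.431 + 1·0.125·0.41 = 0.65175.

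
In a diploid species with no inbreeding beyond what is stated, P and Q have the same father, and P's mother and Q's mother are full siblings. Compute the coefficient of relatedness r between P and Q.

0.375

With two independent routes of shared ancestry, r is the sum of the two contributions.
P and Q are related in two ways: half-sibs through their shared father (r = 1/4) and first cousins through their mothers (r = 1/8).
r = 1/4 + 1/8 = 0.375.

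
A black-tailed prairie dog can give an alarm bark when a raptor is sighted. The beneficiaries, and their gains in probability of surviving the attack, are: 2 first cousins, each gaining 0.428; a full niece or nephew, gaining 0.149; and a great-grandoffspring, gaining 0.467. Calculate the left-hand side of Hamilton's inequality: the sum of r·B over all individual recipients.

r to a first cousin = 0.125 (first cousins share one grandparent pair — two paths of length 4: r = 2·(1/2)^4 = 1/8).
r to a full niece or nephew = 1/4 (full aunt/uncle↔niece/nephew: two paths of length 3 through the shared grandparent pair: r = 2·(1/2)^3 = 1/4).
r to a great-grandoffspring = 0.125 (three parent–offspring links: r = (1/2)^3 = 1/8).
Summing one r·B term per recipient: 2·0.125·0.428 + 1·0.25·0.149 + 1·0.125·0.467 = 0.202625.

0.202625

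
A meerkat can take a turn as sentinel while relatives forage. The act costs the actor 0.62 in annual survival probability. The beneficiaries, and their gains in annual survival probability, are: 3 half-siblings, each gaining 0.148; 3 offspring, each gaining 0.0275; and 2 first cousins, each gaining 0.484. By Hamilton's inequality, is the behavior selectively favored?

No

Hamilton's rule: the trait is favored when the sum of r·B over every recipient exceeds the actor's cost C.
r to a half-sibling = 1/4 (half-sibs share one parent — one path of length 2: r = (1/2)^2 = 1/4).
r to an offspring = 0.5 (one parent–offspring link: r = (1/2)^1 = 1/2).
r to a first cousin = 0.125 (first cousins share one grandparent pair — two paths of length 4: r = 2·(1/2)^4 = 1/8).
Summing one r·B term per recipient: 3·0.25·0.148 + 3·0.5·0.0275 + 2·0.125·0.484 = 0.27325.
0.27325 < 0.62: the indirect benefit is less than the cost.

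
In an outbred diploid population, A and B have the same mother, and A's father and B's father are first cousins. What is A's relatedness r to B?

Relatedness sums over independent paths through distinct common ancestors.
A and B are related in two ways: half-sibs through their shared mother (r = 1/4) and second cousins through their fathers (r = 1/32).
r = 1/4 + 1/32 = 0.28125.

0.28125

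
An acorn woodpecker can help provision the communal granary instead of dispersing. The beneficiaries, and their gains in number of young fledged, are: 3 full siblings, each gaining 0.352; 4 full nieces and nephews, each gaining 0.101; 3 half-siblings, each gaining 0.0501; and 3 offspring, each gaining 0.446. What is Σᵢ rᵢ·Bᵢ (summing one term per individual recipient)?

r to a full sibling = 1/2 (full sibs share both parents — two paths of length 2: r = 2·(1/2)^2 = 1/2).
r to a full niece or nephew = 0.25 (full aunt/uncle↔niece/nephew: two paths of length 3 through the shared grandparent pair: r = 2·(1/2)^3 = 1/4).
r to a half-sibling = 0.25 (half-sibs share one parent — one path of length 2: r = (1/2)^2 = 1/4).
r to an offspring = 1/2 (one parent–offspring link: r = (1/2)^1 = 1/2).
Summing one r·B term per recipient: 3·0.5·0.352 + 4·0.25·0.101 + 3·0.25·0.0501 + 3·0.5·0.446 = 1.335575.

1.335575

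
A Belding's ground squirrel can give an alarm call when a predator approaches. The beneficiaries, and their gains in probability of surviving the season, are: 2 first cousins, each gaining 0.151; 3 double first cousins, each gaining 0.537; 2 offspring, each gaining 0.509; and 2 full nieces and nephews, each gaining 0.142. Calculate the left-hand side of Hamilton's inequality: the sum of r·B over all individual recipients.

1.0205

r to a first cousin = 0.125 (first cousins share one grandparent pair — two paths of length 4: r = 2·(1/2)^4 = 1/8).
r to a double first cousin = 1/4 (double first cousins share both grandparent pairs — four paths of length 4: r = 4·(1/2)^4 = 1/4).
r to an offspring = 1/2 (one parent–offspring link: r = (1/2)^1 = 1/2).
r to a full niece or nephew = 1/4 (full aunt/uncle↔niece/nephew: two paths of length 3 through the shared grandparent pair: r = 2·(1/2)^3 = 1/4).
Summing one r·B term per recipient: 2·0.125·0.151 + 3·0.25·0.537 + 2·0.5·0.509 + 2·0.25·0.142 = 1.0205.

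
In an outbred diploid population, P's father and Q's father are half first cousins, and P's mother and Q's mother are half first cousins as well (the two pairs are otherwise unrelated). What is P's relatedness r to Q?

0.03125

Wright's path rule: contributions from independent ancestry routes add.
P and Q are related in two ways: half second cousins through their fathers (r = 1/64) and half second cousins through their mothers (r = 1/64).
r = 1/64 + 1/64 = 1/32 = 0.03125.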